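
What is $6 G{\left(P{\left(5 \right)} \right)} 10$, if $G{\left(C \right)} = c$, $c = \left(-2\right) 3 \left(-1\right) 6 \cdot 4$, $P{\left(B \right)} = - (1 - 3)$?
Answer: $8640$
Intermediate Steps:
$P{\left(B \right)} = 2$ ($P{\left(B \right)} = - (1 - 3) = \left(-1\right) \left(-2\right) = 2$)
$c = 144$ ($c = - 6 \left(\left(-6\right) 4\right) = \left(-6\right) \left(-24\right) = 144$)
$G{\left(C \right)} = 144$
$6 G{\left(P{\left(5 \right)} \right)} 10 = 6 \cdot 144 \cdot 10 = 864 \cdot 10 = 8640$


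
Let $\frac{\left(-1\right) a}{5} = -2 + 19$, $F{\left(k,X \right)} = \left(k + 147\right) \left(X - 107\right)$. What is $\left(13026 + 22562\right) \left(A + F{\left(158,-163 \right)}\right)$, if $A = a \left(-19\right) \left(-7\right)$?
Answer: $-3332994140$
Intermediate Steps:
$F{\left(k,X \right)} = \left(-107 + X\right) \left(147 + k\right)$ ($F{\left(k,X \right)} = \left(147 + k\right) \left(-107 + X\right) = \left(-107 + X\right) \left(147 + k\right)$)
$a = -85$ ($a = - 5 \left(-2 + 19\right) = \left(-5\right) 17 = -85$)
$A = -11305$ ($A = \left(-85\right) \left(-19\right) \left(-7\right) = 1615 \left(-7\right) = -11305$)
$\left(13026 + 22562\right) \left(A + F{\left(158,-163 \right)}\right) = \left(13026 + 22562\right) \left(-11305 - 82350\right) = 35588 \left(-11305 - 82350\right) = 35588 \left(-93655\right) = -3332994140$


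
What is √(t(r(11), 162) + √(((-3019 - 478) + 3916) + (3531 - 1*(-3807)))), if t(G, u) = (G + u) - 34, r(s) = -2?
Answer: √(126 + √7757) ≈ 14.631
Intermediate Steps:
t(G, u) = -34 + G + u
√(t(r(11), 162) + √(((-3019 - 478) + 3916) + (3531 - 1*(-3807)))) = √((-34 - 2 + 162) + √(((-3019 - 478) + 3916) + (3531 - 1*(-3807)))) = √(126 + √((-3497 + 3916) + (3531 + 3807))) = √(126 + √(419 + 7338)) = √(126 + √7757)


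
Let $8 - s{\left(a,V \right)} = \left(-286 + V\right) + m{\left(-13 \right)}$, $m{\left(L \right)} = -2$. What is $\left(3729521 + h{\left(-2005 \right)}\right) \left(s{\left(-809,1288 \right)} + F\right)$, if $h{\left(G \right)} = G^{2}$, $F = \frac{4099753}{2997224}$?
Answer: $- \frac{11504768516879715}{1498612} \approx -7.677 \cdot 10^{9}$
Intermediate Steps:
$F = \frac{4099753}{2997224}$ ($F = 4099753 \cdot \frac{1}{2997224} = \frac{4099753}{2997224} \approx 1.3678$)
$s{\left(a,V \right)} = 296 - V$ ($s{\left(a,V \right)} = 8 - \left(\left(-286 + V\right) - 2\right) = 8 - \left(-288 + V\right) = 296 - V$)
$\left(3729521 + h{\left(-2005 \right)}\right) \left(s{\left(-809,1288 \right)} + F\right) = \left(3729521 + \left(-2005\right)^{2}\right) \left(\left(296 - 1288\right) + \frac{4099753}{2997224}\right) = \left(3729521 + 4020025\right) \left(\left(296 - 1288\right) + \frac{4099753}{2997224}\right) = 7749546 \left(-992 + \frac{4099753}{2997224}\right) = 7749546 \left(- \frac{2969146455}{2997224}\right) = - \frac{11504768516879715}{1498612}$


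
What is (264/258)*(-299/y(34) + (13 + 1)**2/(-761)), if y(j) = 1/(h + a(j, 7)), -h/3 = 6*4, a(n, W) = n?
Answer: 380436584/32723 ≈ 11626.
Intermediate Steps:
h = -72 (h = -18*4 = -3*24 = -72)
y(j) = 1/(-72 + j)
(264/258)*(-299/y(34) + (13 + 1)**2/(-761)) = (264/258)*(-299/(1/(-72 + 34)) + (13 + 1)**2/(-761)) = (264*(1/258))*(-299/(1/(-38)) + 14**2*(-1/761)) = 44*(-299/(-1/38) + 196*(-1/761))/43 = 44*(-299*(-38) - 196/761)/43 = 44*(11362 - 196/761)/43 = (44/43)*(8646286/761) = 380436584/32723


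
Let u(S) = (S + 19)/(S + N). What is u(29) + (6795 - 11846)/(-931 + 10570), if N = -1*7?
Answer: 175775/106029 ≈ 1.6578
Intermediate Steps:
N = -7
u(S) = (19 + S)/(-7 + S) (u(S) = (S + 19)/(S - 7) = (19 + S)/(-7 + S))
u(29) + (6795 - 11846)/(-931 + 10570) = (19 + 29)/(-7 + 29) + (6795 - 11846)/(-931 + 10570) = 48/22 - 5051/9639 = (1/22)*48 - 5051*1/9639 = 24/11 - 5051/9639 = 175775/106029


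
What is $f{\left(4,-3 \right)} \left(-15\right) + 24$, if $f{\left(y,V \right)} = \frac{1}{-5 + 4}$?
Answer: $39$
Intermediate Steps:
$f{\left(y,V \right)} = -1$ ($f{\left(y,V \right)} = \frac{1}{-1} = -1$)
$f{\left(4,-3 \right)} \left(-15\right) + 24 = \left(-1\right) \left(-15\right) + 24 = 15 + 24 = 39$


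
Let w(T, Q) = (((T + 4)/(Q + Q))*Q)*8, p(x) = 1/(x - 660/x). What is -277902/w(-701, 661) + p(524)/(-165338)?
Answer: 393307089582797/3945780044347 ≈ 99.678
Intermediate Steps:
w(T, Q) = 16 + 4*T (w(T, Q) = (((4 + T)/((2*Q)))*Q)*8 = (((4 + T)*(1/(2*Q)))*Q)*8 = (((4 + T)/(2*Q))*Q)*8 = (2 + T/2)*8 = 16 + 4*T)
-277902/w(-701, 661) + p(524)/(-165338) = -277902/(16 + 4*(-701)) + (524/(-660 + 524²))/(-165338) = -277902/(16 - 2804) + (524/(-660 + 274576))*(-1/165338) = -277902/(-2788) + (524/273916)*(-1/165338) = -277902*(-1/2788) + (524*(1/273916))*(-1/165338) = 138951/1394 + (131/68479)*(-1/165338) = 138951/1394 - 131/11322180902 = 393307089582797/3945780044347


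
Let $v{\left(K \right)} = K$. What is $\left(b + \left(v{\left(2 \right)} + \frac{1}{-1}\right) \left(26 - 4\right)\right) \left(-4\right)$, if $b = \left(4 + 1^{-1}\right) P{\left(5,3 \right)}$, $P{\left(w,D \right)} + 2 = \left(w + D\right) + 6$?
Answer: $-328$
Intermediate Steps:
$P{\left(w,D \right)} = 4 + D + w$ ($P{\left(w,D \right)} = -2 + \left(\left(w + D\right) + 6\right) = -2 + \left(\left(D + w\right) + 6\right) = -2 + \left(6 + D + w\right) = 4 + D + w$)
$b = 60$ ($b = \left(4 + 1^{-1}\right) \left(4 + 3 + 5\right) = \left(4 + 1\right) 12 = 5 \cdot 12 = 60$)
$\left(b + \left(v{\left(2 \right)} + \frac{1}{-1}\right) \left(26 - 4\right)\right) \left(-4\right) = \left(60 + \left(2 + \frac{1}{-1}\right) \left(26 - 4\right)\right) \left(-4\right) = \left(60 + \left(2 - 1\right) 22\right) \left(-4\right) = \left(60 + 1 \cdot 22\right) \left(-4\right) = \left(60 + 22\right) \left(-4\right) = 82 \left(-4\right) = -328$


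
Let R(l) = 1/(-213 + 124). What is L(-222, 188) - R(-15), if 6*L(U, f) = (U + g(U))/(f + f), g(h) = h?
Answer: -3105/16732 ≈ -0.18557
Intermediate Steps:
R(l) = -1/89 (R(l) = 1/(-89) = -1/89)
L(U, f) = U/(6*f) (L(U, f) = ((U + U)/(f + f))/6 = ((2*U)/((2*f)))/6 = ((2*U)*(1/(2*f)))/6 = (U/f)/6 = U/(6*f))
L(-222, 188) - R(-15) = (⅙)*(-222)/188 - 1*(-1/89) = (⅙)*(-222)*(1/188) + 1/89 = -37/188 + 1/89 = -3105/16732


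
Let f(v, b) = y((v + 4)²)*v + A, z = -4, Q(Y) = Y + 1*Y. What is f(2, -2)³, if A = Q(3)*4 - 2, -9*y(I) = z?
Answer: 8741816/729 ≈ 11992.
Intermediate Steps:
Q(Y) = 2*Y (Q(Y) = Y + Y = 2*Y)
y(I) = 4/9 (y(I) = -⅑*(-4) = 4/9)
A = 22 (A = (2*3)*4 - 2 = 6*4 - 2 = 24 - 2 = 22)
f(v, b) = 22 + 4*v/9 (f(v, b) = 4*v/9 + 22 = 22 + 4*v/9)
f(2, -2)³ = (22 + (4/9)*2)³ = (22 + 8/9)³ = (206/9)³ = 8741816/729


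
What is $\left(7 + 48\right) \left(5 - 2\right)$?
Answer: $165$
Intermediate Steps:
$\left(7 + 48\right) \left(5 - 2\right) = 55 \cdot 3 = 165$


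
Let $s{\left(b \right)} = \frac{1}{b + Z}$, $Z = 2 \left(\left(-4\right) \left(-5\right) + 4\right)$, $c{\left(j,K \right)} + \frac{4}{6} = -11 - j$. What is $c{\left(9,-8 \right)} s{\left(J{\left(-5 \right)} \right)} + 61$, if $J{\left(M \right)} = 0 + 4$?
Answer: $\frac{4727}{78} \approx 60.603$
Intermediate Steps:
$J{\left(M \right)} = 4$
$c{\left(j,K \right)} = - \frac{35}{3} - j$ ($c{\left(j,K \right)} = - \frac{2}{3} - \left(11 + j\right) = - \frac{35}{3} - j$)
$Z = 48$ ($Z = 2 \left(20 + 4\right) = 2 \cdot 24 = 48$)
$s{\left(b \right)} = \frac{1}{48 + b}$ ($s{\left(b \right)} = \frac{1}{b + 48} = \frac{1}{48 + b}$)
$c{\left(9,-8 \right)} s{\left(J{\left(-5 \right)} \right)} + 61 = \frac{- \frac{35}{3} - 9}{48 + 4} + 61 = \frac{- \frac{35}{3} - 9}{52} + 61 = \left(- \frac{62}{3}\right) \frac{1}{52} + 61 = - \frac{31}{78} + 61 = \frac{4727}{78}$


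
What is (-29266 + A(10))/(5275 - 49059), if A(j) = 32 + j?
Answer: 281/421 ≈ 0.66746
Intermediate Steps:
(-29266 + A(10))/(5275 - 49059) = (-29266 + (32 + 10))/(5275 - 49059) = (-29266 + 42)/(-43784) = -29224*(-1/43784) = 281/421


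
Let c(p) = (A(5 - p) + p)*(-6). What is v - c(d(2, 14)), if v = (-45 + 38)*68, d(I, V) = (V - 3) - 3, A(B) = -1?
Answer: -434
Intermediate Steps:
d(I, V) = -6 + V (d(I, V) = (-3 + V) - 3 = -6 + V)
v = -476 (v = -7*68 = -476)
c(p) = 6 - 6*p (c(p) = (-1 + p)*(-6) = 6 - 6*p)
v - c(d(2, 14)) = -476 - (6 - 6*(-6 + 14)) = -476 - (6 - 6*8) = -476 - (6 - 48) = -476 - 1*(-42) = -476 + 42 = -434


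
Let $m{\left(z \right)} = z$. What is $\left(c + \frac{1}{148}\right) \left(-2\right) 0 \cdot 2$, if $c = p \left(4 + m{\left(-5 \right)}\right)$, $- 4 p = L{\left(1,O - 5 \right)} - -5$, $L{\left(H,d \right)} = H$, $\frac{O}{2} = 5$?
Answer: $0$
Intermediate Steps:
$O = 10$ ($O = 2 \cdot 5 = 10$)
$p = - \frac{3}{2}$ ($p = - \frac{1 - -5}{4} = - \frac{1 + 5}{4} = \left(- \frac{1}{4}\right) 6 = - \frac{3}{2} \approx -1.5$)
$c = \frac{3}{2}$ ($c = - \frac{3 \left(4 - 5\right)}{2} = \left(- \frac{3}{2}\right) \left(-1\right) = \frac{3}{2} \approx 1.5$)
$\left(c + \frac{1}{148}\right) \left(-2\right) 0 \cdot 2 = \left(\frac{3}{2} + \frac{1}{148}\right) \left(-2\right) 0 \cdot 2 = \left(\frac{3}{2} + \frac{1}{148}\right) 0 \cdot 2 = \frac{223}{148} \cdot 0 = 0$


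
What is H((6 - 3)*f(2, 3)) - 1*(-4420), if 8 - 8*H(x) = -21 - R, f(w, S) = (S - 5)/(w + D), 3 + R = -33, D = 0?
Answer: 35353/8 ≈ 4419.1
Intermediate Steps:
R = -36 (R = -3 - 33 = -36)
f(w, S) = (-5 + S)/w (f(w, S) = (S - 5)/(w + 0) = (-5 + S)/w)
H(x) = -7/8 (H(x) = 1 - (-21 - 1*(-36))/8 = 1 - (-21 + 36)/8 = 1 - 1/8*15 = 1 - 15/8 = -7/8)
H((6 - 3)*f(2, 3)) - 1*(-4420) = -7/8 - 1*(-4420) = -7/8 + 4420 = 35353/8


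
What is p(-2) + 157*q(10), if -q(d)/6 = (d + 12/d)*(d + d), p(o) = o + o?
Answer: -211012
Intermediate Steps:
p(o) = 2*o
q(d) = -12*d*(d + 12/d) (q(d) = -6*(d + 12/d)*(d + d) = -6*(d + 12/d)*2*d = -12*d*(d + 12/d))
p(-2) + 157*q(10) = 2*(-2) + 157*(-144 - 12*10**2) = -4 + 157*(-144 - 12*100) = -4 + 157*(-144 - 1200) = -4 + 157*(-1344) = -4 - 211008 = -211012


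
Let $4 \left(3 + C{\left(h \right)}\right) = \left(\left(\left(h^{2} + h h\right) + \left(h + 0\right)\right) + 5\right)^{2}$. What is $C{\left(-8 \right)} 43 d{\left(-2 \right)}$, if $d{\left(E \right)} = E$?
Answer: $- \frac{671359}{2} \approx -3.3568 \cdot 10^{5}$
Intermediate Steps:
$C{\left(h \right)} = -3 + \frac{\left(5 + h + 2 h^{2}\right)^{2}}{4}$ ($C{\left(h \right)} = -3 + \frac{\left(\left(\left(h^{2} + h h\right) + \left(h + 0\right)\right) + 5\right)^{2}}{4} = -3 + \frac{\left(\left(\left(h^{2} + h^{2}\right) + h\right) + 5\right)^{2}}{4} = -3 + \frac{\left(\left(2 h^{2} + h\right) + 5\right)^{2}}{4} = -3 + \frac{\left(\left(h + 2 h^{2}\right) + 5\right)^{2}}{4} = -3 + \frac{\left(5 + h + 2 h^{2}\right)^{2}}{4}$)
$C{\left(-8 \right)} 43 d{\left(-2 \right)} = \left(-3 + \frac{\left(5 - 8 + 2 \left(-8\right)^{2}\right)^{2}}{4}\right) 43 \left(-2\right) = \left(-3 + \frac{\left(5 - 8 + 2 \cdot 64\right)^{2}}{4}\right) 43 \left(-2\right) = \left(-3 + \frac{\left(5 - 8 + 128\right)^{2}}{4}\right) 43 \left(-2\right) = \left(-3 + \frac{125^{2}}{4}\right) 43 \left(-2\right) = \left(-3 + \frac{1}{4} \cdot 15625\right) 43 \left(-2\right) = \left(-3 + \frac{15625}{4}\right) 43 \left(-2\right) = \frac{15613}{4} \cdot 43 \left(-2\right) = \frac{671359}{4} \left(-2\right) = - \frac{671359}{2}$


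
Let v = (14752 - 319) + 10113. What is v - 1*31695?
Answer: -7149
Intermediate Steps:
v = 24546 (v = 14433 + 10113 = 24546)
v - 1*31695 = 24546 - 1*31695 = 24546 - 31695 = -7149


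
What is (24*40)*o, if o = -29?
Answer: -27840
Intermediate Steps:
(24*40)*o = (24*40)*(-29) = 960*(-29) = -27840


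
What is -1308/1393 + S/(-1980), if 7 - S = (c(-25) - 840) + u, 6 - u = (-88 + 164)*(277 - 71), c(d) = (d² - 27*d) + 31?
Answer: -11858039/1379070 ≈ -8.5986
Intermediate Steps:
c(d) = 31 + d² - 27*d
u = -15650 (u = 6 - (-88 + 164)*(277 - 71) = 6 - 76*206 = 6 - 1*15656 = 6 - 15656 = -15650)
S = 15166 (S = 7 - (((31 + (-25)² - 27*(-25)) - 840) - 15650) = 7 - (((31 + 625 + 675) - 840) - 15650) = 7 - ((1331 - 840) - 15650) = 7 - (491 - 15650) = 7 - 1*(-15159) = 7 + 15159 = 15166)
-1308/1393 + S/(-1980) = -1308/1393 + 15166/(-1980) = -1308*1/1393 + 15166*(-1/1980) = -1308/1393 - 7583/990 = -11858039/1379070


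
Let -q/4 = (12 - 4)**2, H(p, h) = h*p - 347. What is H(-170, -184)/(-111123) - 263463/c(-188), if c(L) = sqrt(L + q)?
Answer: -3437/12347 + 87821*I*sqrt(111)/74 ≈ -0.27837 + 12503.0*I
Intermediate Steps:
H(p, h) = -347 + h*p
q = -256 (q = -4*(12 - 4)**2 = -4*8**2 = -4*64 = -256)
c(L) = sqrt(-256 + L) (c(L) = sqrt(L - 256) = sqrt(-256 + L))
H(-170, -184)/(-111123) - 263463/c(-188) = (-347 - 184*(-170))/(-111123) - 263463/sqrt(-256 - 188) = (-347 + 31280)*(-1/111123) - 263463*(-I*sqrt(111)/222) = 30933*(-1/111123) - 263463*(-I*sqrt(111)/222) = -3437/12347 - (-87821)*I*sqrt(111)/74 = -3437/12347 + 87821*I*sqrt(111)/74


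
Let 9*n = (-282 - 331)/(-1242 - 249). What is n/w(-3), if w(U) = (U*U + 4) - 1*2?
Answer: 613/147609 ≈ 0.0041529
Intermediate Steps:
w(U) = 2 + U² (w(U) = (U² + 4) - 2 = (4 + U²) - 2 = 2 + U²)
n = 613/13419 (n = ((-282 - 331)/(-1242 - 249))/9 = (-613/(-1491))/9 = (-613*(-1/1491))/9 = (⅑)*(613/1491) = 613/13419 ≈ 0.045681)
n/w(-3) = (613/13419)/(2 + (-3)²) = (613/13419)/(2 + 9) = (613/13419)/11 = (1/11)*(613/13419) = 613/147609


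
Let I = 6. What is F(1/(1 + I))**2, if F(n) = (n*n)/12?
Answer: 1/345744 ≈ 2.8923e-6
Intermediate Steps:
F(n) = n**2/12 (F(n) = n**2*(1/12) = n**2/12)
F(1/(1 + I))**2 = ((1/(1 + 6))**2/12)**2 = ((1/7)**2/12)**2 = ((1/12)*(1/49))**2 = (1/588)**2 = 1/345744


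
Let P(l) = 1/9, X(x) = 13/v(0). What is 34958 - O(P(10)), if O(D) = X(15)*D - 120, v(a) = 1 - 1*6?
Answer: 1578523/45 ≈ 35078.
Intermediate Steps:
v(a) = -5 (v(a) = 1 - 6 = -5)
X(x) = -13/5 (X(x) = 13/(-5) = 13*(-⅕) = -13/5)
P(l) = ⅑
O(D) = -120 - 13*D/5 (O(D) = -13*D/5 - 120 = -120 - 13*D/5)
34958 - O(P(10)) = 34958 - (-120 - 13/5*⅑) = 34958 - (-120 - 13/45) = 34958 - 1*(-5413/45) = 34958 + 5413/45 = 1578523/45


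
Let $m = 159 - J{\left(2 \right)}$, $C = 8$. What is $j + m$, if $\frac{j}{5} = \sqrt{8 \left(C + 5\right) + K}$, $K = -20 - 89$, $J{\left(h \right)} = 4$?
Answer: $155 + 5 i \sqrt{5} \approx 155.0 + 11.18 i$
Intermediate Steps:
$m = 155$ ($m = 159 - 4 = 155$)
$K = -109$
$j = 5 i \sqrt{5}$ ($j = 5 \sqrt{8 \left(8 + 5\right) - 109} = 5 \sqrt{8 \cdot 13 - 109} = 5 \sqrt{104 - 109} = 5 \sqrt{-5} = 5 i \sqrt{5} \approx 11.18 i$)
$j + m = 5 i \sqrt{5} + 155 = 155 + 5 i \sqrt{5}$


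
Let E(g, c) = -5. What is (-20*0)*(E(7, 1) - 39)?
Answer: 0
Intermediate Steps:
(-20*0)*(E(7, 1) - 39) = (-20*0)*(-5 - 39) = 0*(-44) = 0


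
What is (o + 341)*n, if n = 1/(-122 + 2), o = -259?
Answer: -41/60 ≈ -0.68333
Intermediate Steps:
n = -1/120 (n = 1/(-120) = -1/120 ≈ -0.0083333)
(o + 341)*n = (-259 + 341)*(-1/120) = 82*(-1/120) = -41/60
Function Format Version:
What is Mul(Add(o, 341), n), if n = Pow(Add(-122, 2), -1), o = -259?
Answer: Rational(-41, 60) ≈ -0.68333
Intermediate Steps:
n = Rational(-1, 120) (n = Pow(-120, -1) = Rational(-1, 120) ≈ -0.0083333)
Mul(Add(o, 341), n) = Mul(Add(-259, 341), Rational(-1, 120)) = Mul(82, Rational(-1, 120)) = Rational(-41, 60)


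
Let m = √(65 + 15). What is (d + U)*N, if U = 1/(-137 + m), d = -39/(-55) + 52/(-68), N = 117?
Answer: -11699181/1588565 - 468*√5/18689 ≈ -7.4206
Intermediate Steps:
m = 4*√5 (m = √80 = 4*√5 ≈ 8.9443)
d = -52/935 (d = -39*(-1/55) + 52*(-1/68) = 39/55 - 13/17 = -52/935 ≈ -0.055615)
U = 1/(-137 + 4*√5) ≈ -0.0078091
(d + U)*N = (-52/935 + (-137/18689 - 4*√5/18689))*117 = (-99993/1588565 - 4*√5/18689)*117 = -11699181/1588565 - 468*√5/18689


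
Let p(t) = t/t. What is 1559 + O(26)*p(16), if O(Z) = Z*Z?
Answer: 2235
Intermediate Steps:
p(t) = 1
O(Z) = Z²
1559 + O(26)*p(16) = 1559 + 26²*1 = 1559 + 676*1 = 1559 + 676 = 2235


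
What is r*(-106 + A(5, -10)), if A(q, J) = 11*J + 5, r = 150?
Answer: -31650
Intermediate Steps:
A(q, J) = 5 + 11*J
r*(-106 + A(5, -10)) = 150*(-106 + (5 + 11*(-10))) = 150*(-106 + (5 - 110)) = 150*(-106 - 105) = 150*(-211) = -31650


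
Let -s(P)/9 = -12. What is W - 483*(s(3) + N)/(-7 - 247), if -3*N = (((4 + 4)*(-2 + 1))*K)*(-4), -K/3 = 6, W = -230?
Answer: 43240/127 ≈ 340.47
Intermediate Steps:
s(P) = 108 (s(P) = -9*(-12) = 108)
K = -18 (K = -3*6 = -18)
N = 192 (N = -((4 + 4)*(-2 + 1))*(-18)*(-4)/3 = -(8*(-1))*(-18)*(-4)/3 = -(-8*(-18))*(-4)/3 = -48*(-4) = -⅓*(-576) = 192)
W - 483*(s(3) + N)/(-7 - 247) = -230 - 483*(108 + 192)/(-7 - 247) = -230 - 144900/(-254) = -230 - 144900*(-1)/254 = -230 - 483*(-150/127) = -230 + 72450/127 = 43240/127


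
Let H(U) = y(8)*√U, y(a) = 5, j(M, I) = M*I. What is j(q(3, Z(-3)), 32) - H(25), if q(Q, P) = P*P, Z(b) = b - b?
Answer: -25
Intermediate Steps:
Z(b) = 0
q(Q, P) = P²
j(M, I) = I*M
H(U) = 5*√U
j(q(3, Z(-3)), 32) - H(25) = 32*0² - 5*√25 = 32*0 - 5*5 = 0 - 1*25 = 0 - 25 = -25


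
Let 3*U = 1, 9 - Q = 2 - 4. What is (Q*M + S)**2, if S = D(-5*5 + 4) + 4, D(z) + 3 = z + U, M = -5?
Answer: 50176/9 ≈ 5575.1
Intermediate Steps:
Q = 11 (Q = 9 - (2 - 4) = 9 - 1*(-2) = 9 + 2 = 11)
U = 1/3 (U = (1/3)*1 = 1/3 ≈ 0.33333)
D(z) = -8/3 + z (D(z) = -3 + (z + 1/3) = -3 + (1/3 + z) = -8/3 + z)
S = -59/3 (S = (-8/3 + (-5*5 + 4)) + 4 = (-8/3 + (-25 + 4)) + 4 = (-8/3 - 21) + 4 = -71/3 + 4 = -59/3 ≈ -19.667)
(Q*M + S)**2 = (11*(-5) - 59/3)**2 = (-55 - 59/3)**2 = (-224/3)**2 = 50176/9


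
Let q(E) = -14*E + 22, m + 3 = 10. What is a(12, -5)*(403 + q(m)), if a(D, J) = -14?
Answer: -4578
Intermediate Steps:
m = 7 (m = -3 + 10 = 7)
q(E) = 22 - 14*E
a(12, -5)*(403 + q(m)) = -14*(403 + (22 - 14*7)) = -14*(403 + (22 - 98)) = -14*(403 - 76) = -14*327 = -4578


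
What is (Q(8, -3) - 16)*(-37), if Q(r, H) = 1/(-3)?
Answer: 1813/3 ≈ 604.33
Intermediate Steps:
Q(r, H) = -1/3
(Q(8, -3) - 16)*(-37) = (-1/3 - 16)*(-37) = -49/3*(-37) = 1813/3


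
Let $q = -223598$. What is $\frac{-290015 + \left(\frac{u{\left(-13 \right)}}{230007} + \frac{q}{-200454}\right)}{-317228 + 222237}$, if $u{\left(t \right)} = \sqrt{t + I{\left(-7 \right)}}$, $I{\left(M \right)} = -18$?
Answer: $\frac{29067221606}{9520662957} - \frac{i \sqrt{31}}{21848594937} \approx 3.0531 - 2.5483 \cdot 10^{-10} i$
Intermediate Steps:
$u{\left(t \right)} = \sqrt{-18 + t}$ ($u{\left(t \right)} = \sqrt{t - 18} = \sqrt{-18 + t}$)
$\frac{-290015 + \left(\frac{u{\left(-13 \right)}}{230007} + \frac{q}{-200454}\right)}{-317228 + 222237} = \frac{-290015 + \left(\frac{\sqrt{-18 - 13}}{230007} - \frac{223598}{-200454}\right)}{-317228 + 222237} = \frac{-290015 + \left(\sqrt{-31} \cdot \frac{1}{230007} - - \frac{111799}{100227}\right)}{-94991} = \left(-290015 + \left(i \sqrt{31} \cdot \frac{1}{230007} + \frac{111799}{100227}\right)\right) \left(- \frac{1}{94991}\right) = \left(-290015 + \left(\frac{i \sqrt{31}}{230007} + \frac{111799}{100227}\right)\right) \left(- \frac{1}{94991}\right) = \left(-290015 + \left(\frac{111799}{100227} + \frac{i \sqrt{31}}{230007}\right)\right) \left(- \frac{1}{94991}\right) = \left(- \frac{29067221606}{100227} + \frac{i \sqrt{31}}{230007}\right) \left(- \frac{1}{94991}\right) = \frac{29067221606}{9520662957} - \frac{i \sqrt{31}}{21848594937}$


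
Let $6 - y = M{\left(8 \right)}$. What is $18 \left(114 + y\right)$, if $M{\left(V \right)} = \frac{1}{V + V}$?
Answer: $\frac{17271}{8} \approx 2158.9$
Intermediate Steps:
$M{\left(V \right)} = \frac{1}{2 V}$
$y = \frac{95}{16}$ ($y = 6 - \frac{1}{2 \cdot 8} = 6 - \frac{1}{2} \cdot \frac{1}{8} = 6 - \frac{1}{16} = \frac{95}{16} \approx 5.9375$)
$18 \left(114 + y\right) = 18 \left(114 + \frac{95}{16}\right) = 18 \cdot \frac{1919}{16} = \frac{17271}{8}$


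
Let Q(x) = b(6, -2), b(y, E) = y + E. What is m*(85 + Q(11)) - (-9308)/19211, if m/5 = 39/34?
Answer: 333723377/653174 ≈ 510.93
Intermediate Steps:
m = 195/34 (m = 5*(39/34) = 195/34 ≈ 5.7353)
b(y, E) = E + y
Q(x) = 4 (Q(x) = -2 + 6 = 4)
m*(85 + Q(11)) - (-9308)/19211 = 195*(85 + 4)/34 - (-9308)/19211 = (195/34)*89 - (-9308)/19211 = 17355/34 - 1*(-9308/19211) = 17355/34 + 9308/19211 = 333723377/653174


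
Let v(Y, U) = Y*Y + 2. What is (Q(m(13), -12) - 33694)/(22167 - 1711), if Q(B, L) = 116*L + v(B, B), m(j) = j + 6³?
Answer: 17357/20456 ≈ 0.84850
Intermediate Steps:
m(j) = 216 + j (m(j) = j + 216 = 216 + j)
v(Y, U) = 2 + Y² (v(Y, U) = Y² + 2 = 2 + Y²)
Q(B, L) = 2 + B² + 116*L (Q(B, L) = 116*L + (2 + B²) = 2 + B² + 116*L)
(Q(m(13), -12) - 33694)/(22167 - 1711) = ((2 + (216 + 13)² + 116*(-12)) - 33694)/(22167 - 1711) = ((2 + 229² - 1392) - 33694)/20456 = ((2 + 52441 - 1392) - 33694)*(1/20456) = (51051 - 33694)*(1/20456) = 17357*(1/20456) = 17357/20456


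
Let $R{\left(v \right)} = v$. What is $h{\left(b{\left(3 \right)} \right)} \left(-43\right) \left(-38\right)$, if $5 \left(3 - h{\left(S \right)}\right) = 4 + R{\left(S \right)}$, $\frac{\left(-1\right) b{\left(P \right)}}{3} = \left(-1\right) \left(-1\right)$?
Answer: $\frac{22876}{5} \approx 4575.2$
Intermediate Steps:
$b{\left(P \right)} = -3$ ($b{\left(P \right)} = - 3 \left(\left(-1\right) \left(-1\right)\right) = \left(-3\right) 1 = -3$)
$h{\left(S \right)} = \frac{11}{5} - \frac{S}{5}$ ($h{\left(S \right)} = 3 - \frac{4 + S}{5} = 3 - \left(\frac{4}{5} + \frac{S}{5}\right) = \frac{11}{5} - \frac{S}{5}$)
$h{\left(b{\left(3 \right)} \right)} \left(-43\right) \left(-38\right) = \left(\frac{11}{5} - - \frac{3}{5}\right) \left(-43\right) \left(-38\right) = \left(\frac{11}{5} + \frac{3}{5}\right) \left(-43\right) \left(-38\right) = \frac{14}{5} \left(-43\right) \left(-38\right) = \left(- \frac{602}{5}\right) \left(-38\right) = \frac{22876}{5}$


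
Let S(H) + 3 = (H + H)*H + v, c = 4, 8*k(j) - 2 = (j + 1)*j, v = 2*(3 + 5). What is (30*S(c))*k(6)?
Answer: 7425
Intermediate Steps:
v = 16 (v = 2*8 = 16)
k(j) = 1/4 + j*(1 + j)/8 (k(j) = 1/4 + ((j + 1)*j)/8 = 1/4 + ((1 + j)*j)/8 = 1/4 + (j*(1 + j))/8 = 1/4 + j*(1 + j)/8)
S(H) = 13 + 2*H**2 (S(H) = -3 + ((H + H)*H + 16) = -3 + ((2*H)*H + 16) = -3 + (2*H**2 + 16) = -3 + (16 + 2*H**2) = 13 + 2*H**2)
(30*S(c))*k(6) = (30*(13 + 2*4**2))*(1/4 + (1/8)*6 + (1/8)*6**2) = (30*(13 + 2*16))*(1/4 + 3/4 + (1/8)*36) = (30*(13 + 32))*(1/4 + 3/4 + 9/2) = (30*45)*(11/2) = 1350*(11/2) = 7425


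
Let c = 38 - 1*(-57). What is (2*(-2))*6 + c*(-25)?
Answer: -2399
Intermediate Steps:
c = 95 (c = 38 + 57 = 95)
(2*(-2))*6 + c*(-25) = (2*(-2))*6 + 95*(-25) = -4*6 - 2375 = -24 - 2375 = -2399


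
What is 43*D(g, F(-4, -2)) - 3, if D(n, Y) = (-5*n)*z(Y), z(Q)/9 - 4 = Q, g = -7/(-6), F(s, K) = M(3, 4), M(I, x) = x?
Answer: -18063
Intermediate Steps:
F(s, K) = 4
g = 7/6 (g = -7*(-⅙) = 7/6 ≈ 1.1667)
z(Q) = 36 + 9*Q
D(n, Y) = -5*n*(36 + 9*Y) (D(n, Y) = (-5*n)*(36 + 9*Y) = -5*n*(36 + 9*Y))
43*D(g, F(-4, -2)) - 3 = 43*(-45*7/6*(4 + 4)) - 3 = 43*(-45*7/6*8) - 3 = 43*(-420) - 3 = -18060 - 3 = -18063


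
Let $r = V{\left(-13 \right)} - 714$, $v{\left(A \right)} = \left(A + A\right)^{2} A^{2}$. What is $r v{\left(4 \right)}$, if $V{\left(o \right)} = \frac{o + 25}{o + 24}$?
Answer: $- \frac{8030208}{11} \approx -7.3002 \cdot 10^{5}$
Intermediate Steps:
$V{\left(o \right)} = \frac{25 + o}{24 + o}$
$v{\left(A \right)} = 4 A^{4}$ ($v{\left(A \right)} = \left(2 A\right)^{2} A^{2} = 4 A^{2} A^{2} = 4 A^{4}$)
$r = - \frac{7842}{11}$ ($r = \frac{25 - 13}{24 - 13} - 714 = \frac{1}{11} \cdot 12 - 714 = \frac{12}{11} - 714 = - \frac{7842}{11} \approx -712.91$)
$r v{\left(4 \right)} = - \frac{7842 \cdot 4 \cdot 4^{4}}{11} = - \frac{7842 \cdot 4 \cdot 256}{11} = \left(- \frac{7842}{11}\right) 1024 = - \frac{8030208}{11}$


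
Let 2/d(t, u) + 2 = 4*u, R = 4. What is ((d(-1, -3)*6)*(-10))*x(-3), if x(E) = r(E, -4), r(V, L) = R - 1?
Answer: 180/7 ≈ 25.714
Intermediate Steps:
d(t, u) = 2/(-2 + 4*u)
r(V, L) = 3 (r(V, L) = 4 - 1 = 3)
x(E) = 3
((d(-1, -3)*6)*(-10))*x(-3) = ((6/(-1 + 2*(-3)))*(-10))*3 = ((6/(-1 - 6))*(-10))*3 = ((6/(-7))*(-10))*3 = (-1/7*6*(-10))*3 = -6/7*(-10)*3 = (60/7)*3 = 180/7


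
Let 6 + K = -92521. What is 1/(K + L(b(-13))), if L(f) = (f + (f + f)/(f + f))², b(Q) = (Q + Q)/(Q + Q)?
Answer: -1/92523 ≈ -1.0808e-5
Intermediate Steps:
K = -92527 (K = -6 - 92521 = -92527)
b(Q) = 1 (b(Q) = (2*Q)/((2*Q)) = (1/(2*Q))*(2*Q) = 1)
L(f) = (1 + f)² (L(f) = (f + (2*f)/((2*f)))² = (f + (2*f)*(1/(2*f)))² = (f + 1)² = (1 + f)²)
1/(K + L(b(-13))) = 1/(-92527 + (1 + 1)²) = 1/(-92527 + 2²) = 1/(-92527 + 4) = 1/(-92523) = -1/92523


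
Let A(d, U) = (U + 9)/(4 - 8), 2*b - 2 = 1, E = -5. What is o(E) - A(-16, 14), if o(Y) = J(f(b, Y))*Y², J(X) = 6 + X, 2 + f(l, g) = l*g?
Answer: -327/4 ≈ -81.750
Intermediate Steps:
b = 3/2 (b = 1 + (½)*1 = 1 + ½ = 3/2 ≈ 1.5000)
f(l, g) = -2 + g*l (f(l, g) = -2 + l*g = -2 + g*l)
o(Y) = Y²*(4 + 3*Y/2) (o(Y) = (6 + (-2 + Y*(3/2)))*Y² = (6 + (-2 + 3*Y/2))*Y² = (4 + 3*Y/2)*Y² = Y²*(4 + 3*Y/2))
A(d, U) = -9/4 - U/4 (A(d, U) = (9 + U)/(-4) = (9 + U)*(-¼) = -9/4 - U/4)
o(E) - A(-16, 14) = (½)*(-5)²*(8 + 3*(-5)) - (-9/4 - ¼*14) = (½)*25*(8 - 15) - (-9/4 - 7/2) = (½)*25*(-7) - 1*(-23/4) = -175/2 + 23/4 = -327/4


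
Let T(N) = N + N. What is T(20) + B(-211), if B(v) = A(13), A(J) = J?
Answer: 53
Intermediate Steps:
B(v) = 13
T(N) = 2*N
T(20) + B(-211) = 2*20 + 13 = 40 + 13 = 53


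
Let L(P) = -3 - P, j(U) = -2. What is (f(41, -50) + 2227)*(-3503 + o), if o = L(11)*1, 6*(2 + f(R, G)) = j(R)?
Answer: -23472458/3 ≈ -7.8242e+6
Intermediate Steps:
f(R, G) = -7/3 (f(R, G) = -2 + (⅙)*(-2) = -2 - ⅓ = -7/3)
o = -14 (o = (-3 - 1*11)*1 = (-3 - 11)*1 = -14*1 = -14)
(f(41, -50) + 2227)*(-3503 + o) = (-7/3 + 2227)*(-3503 - 14) = (6674/3)*(-3517) = -23472458/3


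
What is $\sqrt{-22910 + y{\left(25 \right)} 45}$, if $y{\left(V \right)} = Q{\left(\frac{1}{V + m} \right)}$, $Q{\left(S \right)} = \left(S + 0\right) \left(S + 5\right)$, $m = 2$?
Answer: $\frac{i \sqrt{1855030}}{9} \approx 151.33 i$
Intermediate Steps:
$Q{\left(S \right)} = S \left(5 + S\right)$
$y{\left(V \right)} = \frac{5 + \frac{1}{2 + V}}{2 + V}$ ($y{\left(V \right)} = \frac{5 + \frac{1}{V + 2}}{V + 2} = \frac{5 + \frac{1}{2 + V}}{2 + V}$)
$\sqrt{-22910 + y{\left(25 \right)} 45} = \sqrt{-22910 + \frac{11 + 5 \cdot 25}{\left(2 + 25\right)^{2}} \cdot 45} = \sqrt{-22910 + \frac{11 + 125}{729} \cdot 45} = \sqrt{-22910 + \frac{1}{729} \cdot 136 \cdot 45} = \sqrt{-22910 + \frac{136}{729} \cdot 45} = \sqrt{-22910 + \frac{680}{81}} = \sqrt{- \frac{1855030}{81}} = \frac{i \sqrt{1855030}}{9}$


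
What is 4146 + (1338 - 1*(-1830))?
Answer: 7314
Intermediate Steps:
4146 + (1338 - 1*(-1830)) = 4146 + (1338 + 1830) = 4146 + 3168 = 7314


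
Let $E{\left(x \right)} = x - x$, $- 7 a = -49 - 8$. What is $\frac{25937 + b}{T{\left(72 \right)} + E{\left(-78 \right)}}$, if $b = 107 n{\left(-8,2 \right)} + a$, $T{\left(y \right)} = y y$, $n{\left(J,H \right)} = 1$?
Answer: $\frac{182365}{36288} \approx 5.0255$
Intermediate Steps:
$a = \frac{57}{7}$ ($a = - \frac{-49 - 8}{7} = \left(- \frac{1}{7}\right) \left(-57\right) = \frac{57}{7} \approx 8.1429$)
$T{\left(y \right)} = y^{2}$
$E{\left(x \right)} = 0$
$b = \frac{806}{7}$ ($b = 107 \cdot 1 + \frac{57}{7} = 107 + \frac{57}{7} = \frac{806}{7} \approx 115.14$)
$\frac{25937 + b}{T{\left(72 \right)} + E{\left(-78 \right)}} = \frac{25937 + \frac{806}{7}}{72^{2} + 0} = \frac{182365}{7 \left(5184 + 0\right)} = \frac{182365}{7 \cdot 5184} = \frac{182365}{7} \cdot \frac{1}{5184} = \frac{182365}{36288}$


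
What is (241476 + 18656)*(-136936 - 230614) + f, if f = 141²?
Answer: -95611496719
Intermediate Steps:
f = 19881
(241476 + 18656)*(-136936 - 230614) + f = (241476 + 18656)*(-136936 - 230614) + 19881 = 260132*(-367550) + 19881 = -95611516600 + 19881 = -95611496719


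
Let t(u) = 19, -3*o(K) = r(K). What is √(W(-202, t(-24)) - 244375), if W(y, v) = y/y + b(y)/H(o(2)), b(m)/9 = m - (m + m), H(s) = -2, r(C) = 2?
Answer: I*√245283 ≈ 495.26*I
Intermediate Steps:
o(K) = -⅔ (o(K) = -⅓*2 = -⅔)
b(m) = -9*m (b(m) = 9*(m - (m + m)) = 9*(m - 2*m) = 9*(-m) = -9*m)
W(y, v) = 1 + 9*y/2 (W(y, v) = y/y - 9*y/(-2) = 1 - 9*y*(-½) = 1 + 9*y/2)
√(W(-202, t(-24)) - 244375) = √((1 + (9/2)*(-202)) - 244375) = √((1 - 909) - 244375) = √(-908 - 244375) = √(-245283) = I*√245283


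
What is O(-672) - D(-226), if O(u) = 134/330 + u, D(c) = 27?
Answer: -115268/165 ≈ -698.59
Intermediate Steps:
O(u) = 67/165 + u (O(u) = 134*(1/330) + u = 67/165 + u)
O(-672) - D(-226) = (67/165 - 672) - 1*27 = -110813/165 - 27 = -115268/165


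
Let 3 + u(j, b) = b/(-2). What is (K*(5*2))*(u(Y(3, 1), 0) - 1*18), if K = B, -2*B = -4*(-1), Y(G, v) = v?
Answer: 420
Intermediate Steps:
u(j, b) = -3 - b/2 (u(j, b) = -3 + b/(-2) = -3 + b*(-½) = -3 - b/2)
B = -2 (B = -(-2)*(-1) = -½*4 = -2)
K = -2
(K*(5*2))*(u(Y(3, 1), 0) - 1*18) = (-10*2)*((-3 - ½*0) - 1*18) = (-2*10)*((-3 + 0) - 18) = -20*(-3 - 18) = -20*(-21) = 420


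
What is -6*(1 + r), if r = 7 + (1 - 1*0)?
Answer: -54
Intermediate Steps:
r = 8 (r = 7 + (1 + 0) = 7 + 1 = 8)
-6*(1 + r) = -6*(1 + 8) = -6*9 = -54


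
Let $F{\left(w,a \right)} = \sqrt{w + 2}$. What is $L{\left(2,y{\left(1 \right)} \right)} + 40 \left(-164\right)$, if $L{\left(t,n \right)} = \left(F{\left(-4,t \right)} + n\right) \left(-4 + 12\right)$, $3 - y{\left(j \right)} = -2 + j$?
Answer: $-6528 + 8 i \sqrt{2} \approx -6528.0 + 11.314 i$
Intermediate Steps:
$y{\left(j \right)} = 5 - j$ ($y{\left(j \right)} = 3 - \left(-2 + j\right) = 5 - j$)
$F{\left(w,a \right)} = \sqrt{2 + w}$
$L{\left(t,n \right)} = 8 n + 8 i \sqrt{2}$ ($L{\left(t,n \right)} = \left(\sqrt{2 - 4} + n\right) \left(-4 + 12\right) = \left(\sqrt{-2} + n\right) 8 = \left(i \sqrt{2} + n\right) 8 = \left(n + i \sqrt{2}\right) 8 = 8 n + 8 i \sqrt{2}$)
$L{\left(2,y{\left(1 \right)} \right)} + 40 \left(-164\right) = \left(8 \left(5 - 1\right) + 8 i \sqrt{2}\right) + 40 \left(-164\right) = \left(8 \left(5 - 1\right) + 8 i \sqrt{2}\right) - 6560 = \left(8 \cdot 4 + 8 i \sqrt{2}\right) - 6560 = \left(32 + 8 i \sqrt{2}\right) - 6560 = -6528 + 8 i \sqrt{2}$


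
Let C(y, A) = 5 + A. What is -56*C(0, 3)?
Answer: -448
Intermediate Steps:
-56*C(0, 3) = -56*(5 + 3) = -56*8 = -448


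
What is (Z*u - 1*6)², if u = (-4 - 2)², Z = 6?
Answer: 44100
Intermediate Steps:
u = 36 (u = (-6)² = 36)
(Z*u - 1*6)² = (6*36 - 1*6)² = (216 - 6)² = 210² = 44100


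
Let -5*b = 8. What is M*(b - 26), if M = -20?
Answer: 552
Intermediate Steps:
b = -8/5 (b = -1/5*8 = -8/5 ≈ -1.6000)
M*(b - 26) = -20*(-8/5 - 26) = -20*(-138/5) = 552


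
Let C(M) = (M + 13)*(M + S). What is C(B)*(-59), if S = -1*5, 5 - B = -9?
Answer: -14337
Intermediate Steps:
B = 14 (B = 5 - 1*(-9) = 5 + 9 = 14)
S = -5
C(M) = (-5 + M)*(13 + M) (C(M) = (M + 13)*(M - 5) = (13 + M)*(-5 + M) = (-5 + M)*(13 + M))
C(B)*(-59) = (-65 + 14² + 8*14)*(-59) = (-65 + 196 + 112)*(-59) = 243*(-59) = -14337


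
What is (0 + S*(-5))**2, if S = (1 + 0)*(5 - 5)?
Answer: 0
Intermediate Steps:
S = 0 (S = 1*0 = 0)
(0 + S*(-5))**2 = (0 + 0*(-5))**2 = (0 + 0)**2 = 0**2 = 0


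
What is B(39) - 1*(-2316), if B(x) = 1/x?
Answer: 90325/39 ≈ 2316.0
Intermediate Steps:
B(39) - 1*(-2316) = 1/39 - 1*(-2316) = 1/39 + 2316 = 90325/39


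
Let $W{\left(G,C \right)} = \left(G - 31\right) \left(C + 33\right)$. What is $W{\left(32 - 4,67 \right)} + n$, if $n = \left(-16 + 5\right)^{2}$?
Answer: $-179$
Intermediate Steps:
$n = 121$ ($n = \left(-11\right)^{2} = 121$)
$W{\left(G,C \right)} = \left(-31 + G\right) \left(33 + C\right)$
$W{\left(32 - 4,67 \right)} + n = \left(-1023 - 2077 + 33 \left(32 - 4\right) + 67 \left(32 - 4\right)\right) + 121 = \left(-1023 - 2077 + 33 \cdot 28 + 67 \cdot 28\right) + 121 = \left(-1023 - 2077 + 924 + 1876\right) + 121 = -300 + 121 = -179$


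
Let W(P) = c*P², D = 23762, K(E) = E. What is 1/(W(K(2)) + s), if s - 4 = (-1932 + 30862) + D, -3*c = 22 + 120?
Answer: 3/157520 ≈ 1.9045e-5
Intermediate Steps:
c = -142/3 (c = -(22 + 120)/3 = -⅓*142 = -142/3 ≈ -47.333)
W(P) = -142*P²/3
s = 52696 (s = 4 + ((-1932 + 30862) + 23762) = 4 + (28930 + 23762) = 4 + 52692 = 52696)
1/(W(K(2)) + s) = 1/(-142/3*2² + 52696) = 1/(-142/3*4 + 52696) = 1/(-568/3 + 52696) = 1/(157520/3) = 3/157520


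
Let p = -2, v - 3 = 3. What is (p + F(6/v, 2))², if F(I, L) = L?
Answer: 0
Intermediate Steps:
v = 6 (v = 3 + 3 = 6)
(p + F(6/v, 2))² = (-2 + 2)² = 0² = 0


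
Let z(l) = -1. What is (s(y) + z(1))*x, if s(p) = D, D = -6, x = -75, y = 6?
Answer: 525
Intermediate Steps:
s(p) = -6
(s(y) + z(1))*x = (-6 - 1)*(-75) = -7*(-75) = 525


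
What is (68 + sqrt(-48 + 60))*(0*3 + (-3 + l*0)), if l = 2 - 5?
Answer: -204 - 6*sqrt(3) ≈ -214.39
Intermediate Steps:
l = -3
(68 + sqrt(-48 + 60))*(0*3 + (-3 + l*0)) = (68 + sqrt(-48 + 60))*(0*3 + (-3 - 3*0)) = (68 + sqrt(12))*(0 + (-3 + 0)) = (68 + 2*sqrt(3))*(0 - 3) = (68 + 2*sqrt(3))*(-3) = -204 - 6*sqrt(3)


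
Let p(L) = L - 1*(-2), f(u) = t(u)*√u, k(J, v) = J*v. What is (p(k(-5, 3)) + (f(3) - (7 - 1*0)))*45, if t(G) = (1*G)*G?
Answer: -900 + 405*√3 ≈ -198.52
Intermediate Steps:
t(G) = G² (t(G) = G*G = G²)
f(u) = u^(5/2) (f(u) = u²*√u = u^(5/2))
p(L) = 2 + L (p(L) = L + 2 = 2 + L)
(p(k(-5, 3)) + (f(3) - (7 - 1*0)))*45 = ((2 - 5*3) + (3^(5/2) - (7 - 1*0)))*45 = ((2 - 15) + (9*√3 - (7 + 0)))*45 = (-13 + (9*√3 - 1*7))*45 = (-13 + (9*√3 - 7))*45 = (-13 + (-7 + 9*√3))*45 = (-20 + 9*√3)*45 = -900 + 405*√3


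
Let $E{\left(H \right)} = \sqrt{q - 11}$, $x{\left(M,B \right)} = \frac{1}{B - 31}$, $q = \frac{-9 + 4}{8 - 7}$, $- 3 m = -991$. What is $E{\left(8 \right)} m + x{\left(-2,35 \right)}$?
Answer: $\frac{1}{4} + \frac{3964 i}{3} \approx 0.25 + 1321.3 i$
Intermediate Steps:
$m = \frac{991}{3}$ ($m = \left(- \frac{1}{3}\right) \left(-991\right) = \frac{991}{3} \approx 330.33$)
$q = -5$ ($q = - \frac{5}{1} = \left(-5\right) 1 = -5$)
$x{\left(M,B \right)} = \frac{1}{-31 + B}$
$E{\left(H \right)} = 4 i$ ($E{\left(H \right)} = \sqrt{-5 - 11} = \sqrt{-16} = 4 i$)
$E{\left(8 \right)} m + x{\left(-2,35 \right)} = 4 i \frac{991}{3} + \frac{1}{-31 + 35} = \frac{3964 i}{3} + \frac{1}{4} = \frac{1}{4} + \frac{3964 i}{3}$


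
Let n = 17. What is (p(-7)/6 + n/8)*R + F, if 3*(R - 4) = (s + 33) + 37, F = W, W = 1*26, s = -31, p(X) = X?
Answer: 1015/24 ≈ 42.292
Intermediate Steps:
W = 26
F = 26
R = 17 (R = 4 + ((-31 + 33) + 37)/3 = 4 + (2 + 37)/3 = 4 + (⅓)*39 = 4 + 13 = 17)
(p(-7)/6 + n/8)*R + F = (-7/6 + 17/8)*17 + 26 = (23/24)*17 + 26 = 391/24 + 26 = 1015/24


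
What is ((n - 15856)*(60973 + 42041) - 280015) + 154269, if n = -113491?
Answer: -13324677604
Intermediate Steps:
((n - 15856)*(60973 + 42041) - 280015) + 154269 = ((-113491 - 15856)*(60973 + 42041) - 280015) + 154269 = (-129347*103014 - 280015) + 154269 = (-13324551858 - 280015) + 154269 = -13324831873 + 154269 = -13324677604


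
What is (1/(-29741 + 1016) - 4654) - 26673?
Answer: -899868076/28725 ≈ -31327.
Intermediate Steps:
(1/(-29741 + 1016) - 4654) - 26673 = (1/(-28725) - 4654) - 26673 = (-1/28725 - 4654) - 26673 = -133686151/28725 - 26673 = -899868076/28725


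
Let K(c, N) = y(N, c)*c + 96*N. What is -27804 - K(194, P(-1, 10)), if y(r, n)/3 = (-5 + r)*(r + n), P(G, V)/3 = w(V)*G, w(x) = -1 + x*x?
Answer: -18102984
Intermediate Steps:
w(x) = -1 + x²
P(G, V) = 3*G*(-1 + V²) (P(G, V) = 3*((-1 + V²)*G) = 3*(G*(-1 + V²)) = 3*G*(-1 + V²))
y(r, n) = 3*(-5 + r)*(n + r) (y(r, n) = 3*((-5 + r)*(r + n)) = 3*((-5 + r)*(n + r)) = 3*(-5 + r)*(n + r))
K(c, N) = 96*N + c*(-15*N - 15*c + 3*N² + 3*N*c) (K(c, N) = (-15*c - 15*N + 3*N² + 3*c*N)*c + 96*N = (-15*c - 15*N + 3*N² + 3*N*c)*c + 96*N = (-15*N - 15*c + 3*N² + 3*N*c)*c + 96*N = c*(-15*N - 15*c + 3*N² + 3*N*c) + 96*N = 96*N + c*(-15*N - 15*c + 3*N² + 3*N*c))
-27804 - K(194, P(-1, 10)) = -27804 - (96*(3*(-1)*(-1 + 10²)) + 3*194*((3*(-1)*(-1 + 10²))² - 15*(-1)*(-1 + 10²) - 5*194 + (3*(-1)*(-1 + 10²))*194)) = -27804 - (96*(3*(-1)*(-1 + 100)) + 3*194*((3*(-1)*(-1 + 100))² - 15*(-1)*(-1 + 100) - 970 + (3*(-1)*(-1 + 100))*194)) = -27804 - (96*(3*(-1)*99) + 3*194*((3*(-1)*99)² - 15*(-1)*99 - 970 + (3*(-1)*99)*194)) = -27804 - (96*(-297) + 3*194*((-297)² - 5*(-297) - 970 - 297*194)) = -27804 - (-28512 + 3*194*(88209 + 1485 - 970 - 57618)) = -27804 - (-28512 + 3*194*31106) = -27804 - (-28512 + 18103692) = -27804 - 1*18075180 = -27804 - 18075180 = -18102984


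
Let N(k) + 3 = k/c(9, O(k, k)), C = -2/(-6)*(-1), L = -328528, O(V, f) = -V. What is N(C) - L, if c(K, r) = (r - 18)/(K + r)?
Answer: 52235503/159 ≈ 3.2853e+5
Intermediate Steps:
C = -1/3 (C = -2*(-1)/6*(-1) = -1*(-1/3)*(-1) = (1/3)*(-1) = -1/3 ≈ -0.33333)
c(K, r) = (-18 + r)/(K + r)
N(k) = -3 + k*(9 - k)/(-18 - k) (N(k) = -3 + k/(((-18 - k)/(9 - k))) = -3 + k*((9 - k)/(-18 - k)) = -3 + k*(9 - k)/(-18 - k))
N(C) - L = (-54 + (-1/3)**2 - 12*(-1/3))/(18 - 1/3) - 1*(-328528) = (-54 + 1/9 + 4)/(53/3) + 328528 = (3/53)*(-449/9) + 328528 = -449/159 + 328528 = 52235503/159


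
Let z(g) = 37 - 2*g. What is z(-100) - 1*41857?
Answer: -41620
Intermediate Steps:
z(g) = 37 - 2*g
z(-100) - 1*41857 = (37 - 2*(-100)) - 1*41857 = (37 + 200) - 41857 = 237 - 41857 = -41620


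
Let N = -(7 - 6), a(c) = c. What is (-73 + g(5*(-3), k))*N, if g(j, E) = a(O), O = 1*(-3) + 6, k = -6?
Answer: 70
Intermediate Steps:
O = 3 (O = -3 + 6 = 3)
N = -1 (N = -1*1 = -1)
g(j, E) = 3
(-73 + g(5*(-3), k))*N = (-73 + 3)*(-1) = -70*(-1) = 70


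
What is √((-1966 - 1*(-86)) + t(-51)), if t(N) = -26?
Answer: I*√1906 ≈ 43.658*I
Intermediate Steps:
√((-1966 - 1*(-86)) + t(-51)) = √((-1966 - 1*(-86)) - 26) = √((-1966 + 86) - 26) = √(-1880 - 26) = √(-1906) = I*√1906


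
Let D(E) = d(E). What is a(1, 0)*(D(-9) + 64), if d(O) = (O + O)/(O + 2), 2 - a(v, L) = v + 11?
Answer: -4660/7 ≈ -665.71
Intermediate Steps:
a(v, L) = -9 - v (a(v, L) = 2 - (v + 11) = 2 - (11 + v) = 2 + (-11 - v) = -9 - v)
d(O) = 2*O/(2 + O) (d(O) = (2*O)/(2 + O) = 2*O/(2 + O))
D(E) = 2*E/(2 + E)
a(1, 0)*(D(-9) + 64) = (-9 - 1*1)*(2*(-9)/(2 - 9) + 64) = (-9 - 1)*(2*(-9)/(-7) + 64) = -10*(2*(-9)*(-1/7) + 64) = -10*(18/7 + 64) = -10*466/7 = -4660/7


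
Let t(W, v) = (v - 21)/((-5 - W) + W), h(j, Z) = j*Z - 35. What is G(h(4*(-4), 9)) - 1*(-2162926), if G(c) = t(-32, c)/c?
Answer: 387163714/179 ≈ 2.1629e+6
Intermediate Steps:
h(j, Z) = -35 + Z*j (h(j, Z) = Z*j - 35 = -35 + Z*j)
t(W, v) = 21/5 - v/5 (t(W, v) = (-21 + v)/(-5) = (-21 + v)*(-1/5) = 21/5 - v/5)
G(c) = (21/5 - c/5)/c
G(h(4*(-4), 9)) - 1*(-2162926) = (21 - (-35 + 9*(4*(-4))))/(5*(-35 + 9*(4*(-4)))) - 1*(-2162926) = (21 - (-35 + 9*(-16)))/(5*(-35 + 9*(-16))) + 2162926 = (21 - (-35 - 144))/(5*(-35 - 144)) + 2162926 = (1/5)*(21 - 1*(-179))/(-179) + 2162926 = (1/5)*(-1/179)*(21 + 179) + 2162926 = (1/5)*(-1/179)*200 + 2162926 = -40/179 + 2162926 = 387163714/179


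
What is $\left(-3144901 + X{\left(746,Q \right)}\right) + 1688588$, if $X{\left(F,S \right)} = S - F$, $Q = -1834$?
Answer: $-1458893$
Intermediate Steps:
$\left(-3144901 + X{\left(746,Q \right)}\right) + 1688588 = \left(-3144901 - 2580\right) + 1688588 = -3147481 + 1688588 = -1458893$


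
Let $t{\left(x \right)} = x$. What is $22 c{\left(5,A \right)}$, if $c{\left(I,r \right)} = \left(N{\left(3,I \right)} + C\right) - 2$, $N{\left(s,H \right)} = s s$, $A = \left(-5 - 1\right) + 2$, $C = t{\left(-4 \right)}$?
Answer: $66$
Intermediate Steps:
$C = -4$
$A = -4$ ($A = -6 + 2 = -4$)
$N{\left(s,H \right)} = s^{2}$
$c{\left(I,r \right)} = 3$ ($c{\left(I,r \right)} = \left(3^{2} - 4\right) - 2 = \left(9 - 4\right) - 2 = 5 - 2 = 3$)
$22 c{\left(5,A \right)} = 22 \cdot 3 = 66$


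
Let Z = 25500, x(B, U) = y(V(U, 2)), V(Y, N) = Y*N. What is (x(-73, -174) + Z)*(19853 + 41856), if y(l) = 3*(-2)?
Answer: 1573209246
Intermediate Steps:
V(Y, N) = N*Y
y(l) = -6
x(B, U) = -6
(x(-73, -174) + Z)*(19853 + 41856) = (-6 + 25500)*(19853 + 41856) = 25494*61709 = 1573209246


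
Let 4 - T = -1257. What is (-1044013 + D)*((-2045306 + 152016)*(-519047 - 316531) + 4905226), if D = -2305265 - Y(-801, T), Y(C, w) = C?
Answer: -5297278481952163542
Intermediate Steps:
T = 1261 (T = 4 - 1*(-1257) = 4 + 1257 = 1261)
D = -2304464 (D = -2305265 - 1*(-801) = -2305265 + 801 = -2304464)
(-1044013 + D)*((-2045306 + 152016)*(-519047 - 316531) + 4905226) = (-1044013 - 2304464)*((-2045306 + 152016)*(-519047 - 316531) + 4905226) = -3348477*(-1893290*(-835578) + 4905226) = -3348477*(1581991471620 + 4905226) = -3348477*1581996376846 = -5297278481952163542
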